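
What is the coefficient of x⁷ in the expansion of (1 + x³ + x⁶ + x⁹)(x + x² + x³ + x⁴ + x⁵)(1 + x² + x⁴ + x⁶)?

(1 + x³ + x⁶ + x⁹) has coefficients 1,0,0,1,0,0,1,0 for degrees 0…7.
(x + x² + x³ + x⁴ + x⁵) has coefficients 0,1,1,1,1,1,0,0 for degrees 0…7.
Finally multiplying by (1 + x² + x⁴ + x⁶), the product of all factors after the first has coefficients 0,1,1,2,2,3,2,3 for degrees 0…7.
[x⁷] = 1·3 + 1·2 + 1·1 = 6.

6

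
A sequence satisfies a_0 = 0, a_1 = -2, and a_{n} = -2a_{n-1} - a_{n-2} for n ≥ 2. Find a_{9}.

The ordinary generating function has denominator 1 + 2q + q^2.
Iterating the recurrence: a_0,…,a_{9} = 0, -2, 4, -6, 8, -10, 12, -14, 16, -18.

-18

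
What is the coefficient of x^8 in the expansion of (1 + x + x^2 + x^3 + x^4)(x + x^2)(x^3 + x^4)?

(1 + x + x^2 + x^3 + x^4) has coefficients 1,1,1,1,1 for degrees 0…4.
(x + x^2) has coefficients 0,1,1,0,0,0,0,0,0 for degrees 0…8.
Finally multiplying by (x^3 + x^4), the product of all factors after the first has coefficients 0,0,0,0,1,2,1,0,0 for degrees 0…8.
[x^8] = 1·0 + 1·0 + 1·1 + 1·2 + 1·1 = 4.

4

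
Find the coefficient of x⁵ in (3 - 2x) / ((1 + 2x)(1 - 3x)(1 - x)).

476

The denominator gives the recurrence a_n = 2a_(n−1) + 5a_(n−2) − 6a_(n−3) for n ≥ 3; the numerator fixes a_0 = 3, a_1 = 4, a_2 = 23.
Iterating: 3, 4, 23, 48, 187, 476, so a_5 = 476.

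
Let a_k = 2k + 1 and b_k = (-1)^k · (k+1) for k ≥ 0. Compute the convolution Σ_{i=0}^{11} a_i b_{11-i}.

6

Write out a_i and b_{11-i} for i = 0,…,11 and sum the products.
Σ = 1·(-12) + 3·11 + 5·(-10) + 7·9 + 9·(-8) + 11·7 + 13·(-6) + 15·5 + 17·(-4) + 19·3 + 21·(-2) + 23·1 = 6.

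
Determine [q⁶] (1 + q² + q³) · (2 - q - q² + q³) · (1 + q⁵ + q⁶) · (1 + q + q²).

2

(1 + q² + q³) has coefficients 1,0,1,1 for degrees 0…3.
(2 - q - q² + q³) has coefficients 2,-1,-1,1,0,0,0 for degrees 0…6.
Multiplying by (1 + q⁵ + q⁶) gives running coefficients 2,-1,-1,1,0,2,1 for degrees 0…6.
Finally multiplying by (1 + q + q²), the product of all factors after the first has coefficients 2,1,0,-1,0,3,3 for degrees 0…6.
[q⁶] = 1·3 + 1·0 + 1·(-1) = 2.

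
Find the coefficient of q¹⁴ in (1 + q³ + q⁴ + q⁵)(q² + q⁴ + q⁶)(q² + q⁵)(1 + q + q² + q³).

11

(1 + q³ + q⁴ + q⁵) has coefficients 1,0,0,1,1,1 for degrees 0…5.
(q² + q⁴ + q⁶) has coefficients 0,0,1,0,1,0,1,0,0,0,0,0,0,0,0 for degrees 0…14.
Multiplying by (q² + q⁵) gives running coefficients 0,0,0,0,1,0,1,1,1,1,0,1,0,0,0 for degrees 0…14.
Finally multiplying by (1 + q + q² + q³), the product of all factors after the first has coefficients 0,0,0,0,1,1,2,3,3,4,3,3,2,1,1 for degrees 0…14.
[q¹⁴] = 1·1 + 1·3 + 1·3 + 1·4 = 11.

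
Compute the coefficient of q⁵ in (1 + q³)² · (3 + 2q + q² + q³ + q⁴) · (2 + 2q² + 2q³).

20

(1 + q³)² has coefficients 1,0,0,2,0,0 for degrees 0…5.
(3 + 2q + q² + q³ + q⁴) has coefficients 3,2,1,1,1,0 for degrees 0…5.
Finally multiplying by (2 + 2q² + 2q³), the product of all factors after the first has coefficients 6,4,8,12,8,4 for degrees 0…5.
[q⁵] = 1·4 + 2·8 = 20.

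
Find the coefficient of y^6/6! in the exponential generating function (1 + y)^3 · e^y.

The EGF product rule gives c_6 = Σ_{k_1+k_2=6} C(6; k_1,k_2) · ∏ g_i(k_i), where (1+y)^3 gives the falling factorial (3)_k; e^y gives (1)^k.
g_1(k) for k = 0…6: 1, 3, 6, 6, 0, 0, 0.
g_2(k) for k = 0…6: 1, 1, 1, 1, 1, 1, 1.
c_6 = Σ_k C(6,k)·g_1(k)·g_2(6−k) = 1·1·1 + 6·3·1 + 15·6·1 + 20·6·1 = 1 + 18 + 90 + 120 = 229.

229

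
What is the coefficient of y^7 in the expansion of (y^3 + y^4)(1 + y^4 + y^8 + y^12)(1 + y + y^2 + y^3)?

2

(y^3 + y^4) has coefficients 0,0,0,1,1 for degrees 0…4.
(1 + y^4 + y^8 + y^12) has coefficients 1,0,0,0,1,0,0,0 for degrees 0…7.
Finally multiplying by (1 + y + y^2 + y^3), the product of all factors after the first has coefficients 1,1,1,1,1,1,1,1 for degrees 0…7.
[y^7] = 1·1 + 1·1 = 2.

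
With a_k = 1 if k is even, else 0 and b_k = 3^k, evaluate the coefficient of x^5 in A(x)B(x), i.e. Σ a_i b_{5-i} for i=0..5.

Write out a_i and b_{5-i} for i = 0,…,5 and sum the products.
Σ = 1·243 + 0·81 + 1·27 + 0·9 + 1·3 + 0·1 = 273.

273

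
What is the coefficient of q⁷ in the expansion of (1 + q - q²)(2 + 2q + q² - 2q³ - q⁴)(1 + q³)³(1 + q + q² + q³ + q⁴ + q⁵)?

(1 + q - q²) has coefficients 1,1,-1 for degrees 0…2.
(2 + 2q + q² - 2q³ - q⁴) has coefficients 2,2,1,-2,-1,0,0,0 for degrees 0…7.
Multiplying by (1 + q³)³ gives running coefficients 2,2,1,4,5,3,0,3 for degrees 0…7.
Finally multiplying by (1 + q + q² + q³ + q⁴ + q⁵), the product of all factors after the first has coefficients 2,4,5,9,14,17,15,16 for degrees 0…7.
[q⁷] = 1·16 + 1·15 − 1·17 = 14.

14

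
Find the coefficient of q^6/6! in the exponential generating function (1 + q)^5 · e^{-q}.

151

The EGF product rule gives c_6 = Σ_{k_1+k_2=6} C(6; k_1,k_2) · ∏ g_i(k_i), where (1+q)^5 gives the falling factorial (5)_k; e^{-q} gives (-1)^k.
g_1(k) for k = 0…6: 1, 5, 20, 60, 120, 120, 0.
g_2(k) for k = 0…6: 1, -1, 1, -1, 1, -1, 1.
c_6 = Σ_k C(6,k)·g_1(k)·g_2(6−k) = 1·1·1 + 6·5·(-1) + 15·20·1 + 20·60·(-1) + 15·120·1 + 6·120·(-1) = 1 − 30 + 300 − 1200 + 1800 − 720 = 151.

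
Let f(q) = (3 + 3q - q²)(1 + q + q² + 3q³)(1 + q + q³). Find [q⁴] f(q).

25

(3 + 3q - q²) has coefficients 3,3,-1 for degrees 0…2.
(1 + q + q² + 3q³) has coefficients 1,1,1,3,0 for degrees 0…4.
Finally multiplying by (1 + q + q³), the product of all factors after the first has coefficients 1,2,2,5,4 for degrees 0…4.
[q⁴] = 3·4 + 3·5 − 1·2 = 25.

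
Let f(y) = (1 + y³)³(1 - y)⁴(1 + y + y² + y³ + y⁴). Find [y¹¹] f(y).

(1 + y³)³ has coefficients 1,0,0,3,0,0,3,0,0,1 for degrees 0…9.
(1 - y)⁴ has coefficients 1,-4,6,-4,1,0,0,0,0,0,0,0 for degrees 0…11.
Finally multiplying by (1 + y + y² + y³ + y⁴), the product of all factors after the first has coefficients 1,-3,3,-1,0,-1,3,-3,1,0,0,0 for degrees 0…11.
[y¹¹] = 1·0 + 3·1 + 3·(-1) + 1·3 = 3.

3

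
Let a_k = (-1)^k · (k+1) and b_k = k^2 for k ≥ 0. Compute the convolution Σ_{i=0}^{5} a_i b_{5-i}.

Write out a_i and b_{5-i} for i = 0,…,5 and sum the products.
Σ = 1·25 − 2·16 + 3·9 − 4·4 + 5·1 − 6·0 = 9.

9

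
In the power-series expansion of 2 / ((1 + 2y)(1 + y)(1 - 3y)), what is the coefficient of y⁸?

The denominator gives the recurrence a_n = 7a_(n−2) + 6a_(n−3) for n ≥ 3; the numerator fixes a_0 = 2, a_1 = 0, a_2 = 14.
Iterating: 2, 0, 14, 12, 98, 168, 758, 1764, 6314, so a_8 = 6314.

6314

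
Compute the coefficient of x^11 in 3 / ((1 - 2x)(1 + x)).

Partial fractions give a closed form: a_n = (2)·2^n + (1)·(-1)^n.
At n = 11: a_11 = 4095.

4095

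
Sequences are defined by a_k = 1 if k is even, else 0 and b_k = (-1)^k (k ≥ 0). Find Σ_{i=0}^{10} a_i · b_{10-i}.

6

This is [x^10] in the product of the two ordinary generating functions.
Σ = 1·1 + 0·(-1) + 1·1 + 0·(-1) + 1·1 + 0·(-1) + 1·1 + 0·(-1) + 1·1 + 0·(-1) + 1·1 = 6.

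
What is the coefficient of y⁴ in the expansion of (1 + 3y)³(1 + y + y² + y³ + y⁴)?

64

(1 + 3y)³ has coefficients 1,9,27,27 for degrees 0…3.
(1 + y + y² + y³ + y⁴) has coefficients 1,1,1,1,1 for degrees 0…4.
[y⁴] = 1·1 + 9·1 + 27·1 + 27·1 = 64.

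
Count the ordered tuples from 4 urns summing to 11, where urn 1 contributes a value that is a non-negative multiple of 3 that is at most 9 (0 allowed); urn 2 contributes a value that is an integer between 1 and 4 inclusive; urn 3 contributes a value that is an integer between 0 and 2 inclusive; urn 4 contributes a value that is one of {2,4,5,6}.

The generating function for the choices is (1 + y^3 + y^6 + y^9)·(y + y^2 + y^3 + y^4)·(1 + y + y^2)·(y^2 + y^4 + y^5 + y^6); the count is [y^11].
(1 + y^3 + y^6 + y^9) has coefficients 1,0,0,1,0,0,1,0,0,1 for degrees 0…9.
(y + y^2 + y^3 + y^4) has coefficients 0,1,1,1,1,0,0,0,0,0,0,0 for degrees 0…11.
Multiplying by (1 + y + y^2) gives running coefficients 0,1,2,3,3,2,1,0,0,0,0,0 for degrees 0…11.
Finally multiplying by (y^2 + y^4 + y^5 + y^6), the product of all factors after the first has coefficients 0,0,0,1,2,4,6,8,9,8,6,3 for degrees 0…11.
[y^11] = 1·3 + 1·9 + 1·4 + 1·0 = 16.

16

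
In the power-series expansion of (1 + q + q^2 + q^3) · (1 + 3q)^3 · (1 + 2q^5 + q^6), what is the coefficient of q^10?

171

(1 + q + q^2 + q^3) has coefficients 1,1,1,1 for degrees 0…3.
(1 + 3q)^3 has coefficients 1,9,27,27,0,0,0,0,0,0,0 for degrees 0…10.
Finally multiplying by (1 + 2q^5 + q^6), the product of all factors after the first has coefficients 1,9,27,27,0,2,19,63,81,27,0 for degrees 0…10.
[q^10] = 1·0 + 1·27 + 1·81 + 1·63 = 171.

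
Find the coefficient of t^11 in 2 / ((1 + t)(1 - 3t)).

265720

Partial fractions give a closed form: a_n = (1/2)·(-1)^n + (3/2)·3^n.
At n = 11: a_11 = 265720.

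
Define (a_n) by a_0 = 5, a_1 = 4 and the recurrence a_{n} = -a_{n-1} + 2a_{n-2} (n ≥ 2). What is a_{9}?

The ordinary generating function has denominator 1 + y - 2y^2.
Iterating the recurrence: a_0,…,a_{9} = 5, 4, 6, 2, 10, -6, 26, -38, 90, -166.

-166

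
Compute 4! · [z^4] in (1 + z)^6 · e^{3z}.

4149

The EGF product rule gives c_4 = Σ_{k_1+k_2=4} C(4; k_1,k_2) · ∏ g_i(k_i), where (1+z)^6 gives the falling factorial (6)_k; e^{3z} gives (3)^k.
g_1(k) for k = 0…4: 1, 6, 30, 120, 360.
g_2(k) for k = 0…4: 1, 3, 9, 27, 81.
c_4 = Σ_k C(4,k)·g_1(k)·g_2(4−k) = 1·1·81 + 4·6·27 + 6·30·9 + 4·120·3 + 1·360·1 = 81 + 648 + 1620 + 1440 + 360 = 4149.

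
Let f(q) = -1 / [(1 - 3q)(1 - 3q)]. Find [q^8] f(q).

-59049

The denominator gives the recurrence a_n = 6a_(n−1) − 9a_(n−2) for n ≥ 2; the numerator fixes a_0 = -1, a_1 = -6.
Iterating: -1, -6, -27, -108, -405, -1458, -5103, -17496, -59049, so a_8 = -59049.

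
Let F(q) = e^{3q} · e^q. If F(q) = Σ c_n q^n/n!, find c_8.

65536

The EGF product rule gives c_8 = Σ_{k_1+k_2=8} C(8; k_1,k_2) · ∏ g_i(k_i), where e^{3q} gives (3)^k; e^q gives (1)^k.
g_1(k) for k = 0…8: 1, 3, 9, 27, 81, 243, 729, 2187, 6561.
g_2(k) for k = 0…8: 1, 1, 1, 1, 1, 1, 1, 1, 1.
c_8 = Σ_k C(8,k)·g_1(k)·g_2(8−k) = 1·1·1 + 8·3·1 + 28·9·1 + 56·27·1 + 70·81·1 + 56·243·1 + 28·729·1 + 8·2187·1 + 1·6561·1 = 1 + 24 + 252 + 1512 + 5670 + 13608 + 20412 + 17496 + 6561 = 65536.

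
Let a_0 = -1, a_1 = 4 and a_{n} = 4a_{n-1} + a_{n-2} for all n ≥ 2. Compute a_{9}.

The ordinary generating function has denominator 1 - 4z - z^2.
Iterating the recurrence: a_0,…,a_{9} = -1, 4, 15, 64, 271, 1148, 4863, 20600, 87263, 369652.

369652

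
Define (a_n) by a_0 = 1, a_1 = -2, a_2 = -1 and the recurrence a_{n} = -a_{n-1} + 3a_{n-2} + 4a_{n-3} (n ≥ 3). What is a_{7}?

The ordinary generating function has denominator 1 + z - 3z^2 - 4z^3.
Iterating the recurrence: a_0,…,a_{7} = 1, -2, -1, -1, -10, 3, -37, 6.

6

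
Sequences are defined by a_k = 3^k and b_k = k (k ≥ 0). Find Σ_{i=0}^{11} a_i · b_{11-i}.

132854

This is [x^11] in the product of the two ordinary generating functions.
Σ = 1·11 + 3·10 + 9·9 + 27·8 + 81·7 + 243·6 + 729·5 + 2187·4 + 6561·3 + 19683·2 + 59049·1 + 177147·0 = 132854.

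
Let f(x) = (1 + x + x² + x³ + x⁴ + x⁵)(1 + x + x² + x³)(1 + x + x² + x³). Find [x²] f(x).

(1 + x + x² + x³ + x⁴ + x⁵) has coefficients 1,1,1 for degrees 0…2.
(1 + x + x² + x³) has coefficients 1,1,1 for degrees 0…2.
Finally multiplying by (1 + x + x² + x³), the product of all factors after the first has coefficients 1,2,3 for degrees 0…2.
[x²] = 1·3 + 1·2 + 1·1 = 6.

6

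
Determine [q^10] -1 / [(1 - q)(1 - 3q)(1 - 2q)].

-261625

Partial fractions give a closed form: a_n = (-1/2)·1^n + (-9/2)·3^n + (4)·2^n.
At n = 10: a_10 = -261625.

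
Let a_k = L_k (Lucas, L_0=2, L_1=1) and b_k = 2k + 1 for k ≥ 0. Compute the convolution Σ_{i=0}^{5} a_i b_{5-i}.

The convolution is the x^5 coefficient of A(x)B(x).
Σ = 2·11 + 1·9 + 3·7 + 4·5 + 7·3 + 11·1 = 104.

104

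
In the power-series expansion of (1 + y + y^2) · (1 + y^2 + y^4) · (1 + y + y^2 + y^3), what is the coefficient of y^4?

6

(1 + y + y^2) has coefficients 1,1,1 for degrees 0…2.
(1 + y^2 + y^4) has coefficients 1,0,1,0,1 for degrees 0…4.
Finally multiplying by (1 + y + y^2 + y^3), the product of all factors after the first has coefficients 1,1,2,2,2 for degrees 0…4.
[y^4] = 1·2 + 1·2 + 1·2 = 6.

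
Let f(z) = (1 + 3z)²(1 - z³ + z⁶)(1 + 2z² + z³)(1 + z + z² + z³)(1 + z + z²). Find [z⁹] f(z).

(1 + 3z)² has coefficients 1,6,9 for degrees 0…2.
(1 - z³ + z⁶) has coefficients 1,0,0,-1,0,0,1,0,0,0 for degrees 0…9.
Multiplying by (1 + 2z² + z³) gives running coefficients 1,0,2,0,0,-2,0,0,2,1 for degrees 0…9.
Multiplying by (1 + z + z² + z³) gives running coefficients 1,1,3,3,2,0,-2,-2,0,3 for degrees 0…9.
Finally multiplying by (1 + z + z²), the product of all factors after the first has coefficients 1,2,5,7,8,5,0,-4,-4,1 for degrees 0…9.
[z⁹] = 1·1 + 6·(-4) + 9·(-4) = -59.

-59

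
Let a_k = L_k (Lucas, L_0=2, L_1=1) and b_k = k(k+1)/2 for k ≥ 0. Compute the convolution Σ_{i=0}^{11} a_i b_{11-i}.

Write out a_i and b_{11-i} for i = 0,…,11 and sum the products.
Σ = 2·66 + 1·55 + 3·45 + 4·36 + 7·28 + 11·21 + 18·15 + 29·10 + 47·6 + 76·3 + 123·1 + 199·0 = 2086.

2086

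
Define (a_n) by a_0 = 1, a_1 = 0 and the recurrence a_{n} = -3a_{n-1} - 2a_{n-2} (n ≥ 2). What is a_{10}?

-1022

The ordinary generating function has denominator 1 + 3x + 2x^2.
Iterating the recurrence: a_0,…,a_{10} = 1, 0, -2, 6, -14, 30, -62, 126, -254, 510, -1022.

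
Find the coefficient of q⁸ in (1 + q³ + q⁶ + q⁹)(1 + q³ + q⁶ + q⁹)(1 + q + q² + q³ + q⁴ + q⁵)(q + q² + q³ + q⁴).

16

(1 + q³ + q⁶ + q⁹) has coefficients 1,0,0,1,0,0,1,0,0 for degrees 0…8.
(1 + q³ + q⁶ + q⁹) has coefficients 1,0,0,1,0,0,1,0,0 for degrees 0…8.
Multiplying by (1 + q + q² + q³ + q⁴ + q⁵) gives running coefficients 1,1,1,2,2,2,2,2,2 for degrees 0…8.
Finally multiplying by (q + q² + q³ + q⁴), the product of all factors after the first has coefficients 0,1,2,3,5,6,7,8,8 for degrees 0…8.
[q⁸] = 1·8 + 1·6 + 1·2 = 16.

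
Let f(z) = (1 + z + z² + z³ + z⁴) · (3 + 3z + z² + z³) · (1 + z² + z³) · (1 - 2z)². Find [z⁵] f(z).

(1 + z + z² + z³ + z⁴) has coefficients 1,1,1,1,1 for degrees 0…4.
(3 + 3z + z² + z³) has coefficients 3,3,1,1,0,0 for degrees 0…5.
Multiplying by (1 + z² + z³) gives running coefficients 3,3,4,7,4,2 for degrees 0…5.
Finally multiplying by (1 - 2z)², the product of all factors after the first has coefficients 3,-9,4,3,-8,14 for degrees 0…5.
[z⁵] = 1·14 + 1·(-8) + 1·3 + 1·4 + 1·(-9) = 4.

4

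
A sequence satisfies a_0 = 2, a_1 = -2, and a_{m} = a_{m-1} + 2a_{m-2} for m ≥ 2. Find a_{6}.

The ordinary generating function has denominator 1 - x - 2x^2.
Iterating the recurrence: a_0,…,a_{6} = 2, -2, 2, -2, 2, -2, 2.

2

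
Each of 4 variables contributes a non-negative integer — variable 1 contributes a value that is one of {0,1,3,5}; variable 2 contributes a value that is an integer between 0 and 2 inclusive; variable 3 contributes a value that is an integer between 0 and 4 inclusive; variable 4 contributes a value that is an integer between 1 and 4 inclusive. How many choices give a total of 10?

The generating function for the choices is (1 + y + y³ + y⁵)·(1 + y + y²)·(1 + y + y² + y³ + y⁴)·(y + y² + y³ + y⁴); the count is [y¹⁰].
(1 + y + y³ + y⁵) has coefficients 1,1,0,1,0,1 for degrees 0…5.
(1 + y + y²) has coefficients 1,1,1,0,0,0,0,0,0,0,0 for degrees 0…10.
Multiplying by (1 + y + y² + y³ + y⁴) gives running coefficients 1,2,3,3,3,2,1,0,0,0,0 for degrees 0…10.
Finally multiplying by (y + y² + y³ + y⁴), the product of all factors after the first has coefficients 0,1,3,6,9,11,11,9,6,3,1 for degrees 0…10.
[y¹⁰] = 1·1 + 1·3 + 1·9 + 1·11 = 24.

24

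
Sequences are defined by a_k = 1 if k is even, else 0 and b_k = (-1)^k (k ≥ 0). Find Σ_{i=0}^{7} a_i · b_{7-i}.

This is [x^7] in the product of the two ordinary generating functions.
Σ = 1·(-1) + 0·1 + 1·(-1) + 0·1 + 1·(-1) + 0·1 + 1·(-1) + 0·1 = -4.

-4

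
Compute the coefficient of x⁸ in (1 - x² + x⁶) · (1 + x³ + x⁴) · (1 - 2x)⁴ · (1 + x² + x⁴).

(1 - x² + x⁶) has coefficients 1,0,-1,0,0,0,1 for degrees 0…6.
(1 + x³ + x⁴) has coefficients 1,0,0,1,1,0,0,0,0 for degrees 0…8.
Multiplying by (1 - 2x)⁴ gives running coefficients 1,-8,24,-31,9,16,-8,-16,16 for degrees 0…8.
Finally multiplying by (1 + x² + x⁴), the product of all factors after the first has coefficients 1,-8,25,-39,34,-23,25,-31,17 for degrees 0…8.
[x⁸] = 1·17 − 1·25 + 1·25 = 17.

17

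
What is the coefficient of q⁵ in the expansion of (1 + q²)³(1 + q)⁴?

(1 + q²)³ has coefficients 1,0,3,0,3,0 for degrees 0…5.
(1 + q)⁴ has coefficients 1,4,6,4,1,0 for degrees 0…5.
[q⁵] = 1·0 + 3·4 + 3·4 = 24.

24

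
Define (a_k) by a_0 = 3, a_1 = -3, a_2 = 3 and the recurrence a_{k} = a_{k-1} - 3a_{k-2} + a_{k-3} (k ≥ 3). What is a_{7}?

The ordinary generating function has denominator 1 - y + 3y^2 - y^3.
Iterating the recurrence: a_0,…,a_{7} = 3, -3, 3, 15, 3, -39, -33, 87.

87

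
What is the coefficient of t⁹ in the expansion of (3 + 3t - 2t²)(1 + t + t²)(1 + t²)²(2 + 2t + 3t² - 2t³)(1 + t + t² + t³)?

(3 + 3t - 2t²) has coefficients 3,3,-2 for degrees 0…2.
(1 + t + t²) has coefficients 1,1,1,0,0,0,0,0,0,0 for degrees 0…9.
Multiplying by (1 + t²)² gives running coefficients 1,1,3,2,3,1,1,0,0,0 for degrees 0…9.
Multiplying by (2 + 2t + 3t² - 2t³) gives running coefficients 2,4,11,11,17,8,9,-1,1,-2 for degrees 0…9.
Finally multiplying by (1 + t + t² + t³), the product of all factors after the first has coefficients 2,6,17,28,43,47,45,33,17,7 for degrees 0…9.
[t⁹] = 3·7 + 3·17 − 2·33 = 6.

6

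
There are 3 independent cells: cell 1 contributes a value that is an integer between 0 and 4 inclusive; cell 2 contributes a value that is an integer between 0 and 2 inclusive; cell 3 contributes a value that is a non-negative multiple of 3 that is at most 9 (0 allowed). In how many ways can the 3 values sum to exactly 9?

The generating function for the choices is (1 + x + x^2 + x^3 + x^4)·(1 + x + x^2)·(1 + x^3 + x^6 + x^9); the count is [x^9].
(1 + x + x^2 + x^3 + x^4) has coefficients 1,1,1,1,1 for degrees 0…4.
(1 + x + x^2) has coefficients 1,1,1,0,0,0,0,0,0,0 for degrees 0…9.
Finally multiplying by (1 + x^3 + x^6 + x^9), the product of all factors after the first has coefficients 1,1,1,1,1,1,1,1,1,1 for degrees 0…9.
[x^9] = 1·1 + 1·1 + 1·1 + 1·1 + 1·1 = 5.

5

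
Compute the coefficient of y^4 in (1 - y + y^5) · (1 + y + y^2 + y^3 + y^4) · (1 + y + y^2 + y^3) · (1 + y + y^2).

2

(1 - y + y^5) has coefficients 1,-1,0,0,0 for degrees 0…4.
(1 + y + y^2 + y^3 + y^4) has coefficients 1,1,1,1,1 for degrees 0…4.
Multiplying by (1 + y + y^2 + y^3) gives running coefficients 1,2,3,4,4 for degrees 0…4.
Finally multiplying by (1 + y + y^2), the product of all factors after the first has coefficients 1,3,6,9,11 for degrees 0…4.
[y^4] = 1·11 − 1·9 = 2.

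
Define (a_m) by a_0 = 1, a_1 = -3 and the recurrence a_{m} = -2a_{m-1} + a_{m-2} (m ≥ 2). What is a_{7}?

-577

The ordinary generating function has denominator 1 + 2z - z^2.
Iterating the recurrence: a_0,…,a_{7} = 1, -3, 7, -17, 41, -99, 239, -577.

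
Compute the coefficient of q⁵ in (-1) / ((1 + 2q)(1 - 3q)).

Partial fractions give a closed form: a_n = (-2/5)·(-2)^n + (-3/5)·3^n.
At n = 5: a_5 = -133.

-133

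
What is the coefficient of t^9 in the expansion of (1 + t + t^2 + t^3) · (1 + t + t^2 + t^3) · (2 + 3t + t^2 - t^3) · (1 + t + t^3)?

(1 + t + t^2 + t^3) has coefficients 1,1,1,1 for degrees 0…3.
(1 + t + t^2 + t^3) has coefficients 1,1,1,1,0,0,0,0,0,0 for degrees 0…9.
Multiplying by (2 + 3t + t^2 - t^3) gives running coefficients 2,5,6,5,3,0,-1,0,0,0 for degrees 0…9.
Finally multiplying by (1 + t + t^3), the product of all factors after the first has coefficients 2,7,11,13,13,9,4,2,0,-1 for degrees 0…9.
[t^9] = 1·(-1) + 1·0 + 1·2 + 1·4 = 5.

5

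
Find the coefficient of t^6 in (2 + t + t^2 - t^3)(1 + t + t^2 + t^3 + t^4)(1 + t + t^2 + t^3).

7

(2 + t + t^2 - t^3) has coefficients 2,1,1,-1 for degrees 0…3.
(1 + t + t^2 + t^3 + t^4) has coefficients 1,1,1,1,1,0,0 for degrees 0…6.
Finally multiplying by (1 + t + t^2 + t^3), the product of all factors after the first has coefficients 1,2,3,4,4,3,2 for degrees 0…6.
[t^6] = 2·2 + 1·3 + 1·4 − 1·4 = 7.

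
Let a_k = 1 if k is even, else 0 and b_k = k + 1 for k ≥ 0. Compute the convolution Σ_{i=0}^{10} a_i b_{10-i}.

36

The convolution is the x^10 coefficient of A(x)B(x).
Σ = 1·11 + 0·10 + 1·9 + 0·8 + 1·7 + 0·6 + 1·5 + 0·4 + 1·3 + 0·2 + 1·1 = 36.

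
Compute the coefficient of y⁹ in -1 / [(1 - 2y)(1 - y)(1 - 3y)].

The denominator gives the recurrence a_n = 6a_(n−1) − 11a_(n−2) + 6a_(n−3) for n ≥ 3; the numerator fixes a_0 = -1, a_1 = -6, a_2 = -25.
Iterating: -1, -6, -25, -90, -301, -966, -3025, -9330, -28501, -86526, so a_9 = -86526.

-86526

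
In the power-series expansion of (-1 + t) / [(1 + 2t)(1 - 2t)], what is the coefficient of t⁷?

64

Partial fractions give a closed form: a_n = (-3/4)·(-2)^n + (-1/4)·2^n.
At n = 7: a_7 = 64.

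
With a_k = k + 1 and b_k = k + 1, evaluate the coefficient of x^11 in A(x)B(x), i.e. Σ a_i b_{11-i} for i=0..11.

364

The convolution is the x^11 coefficient of A(x)B(x).
Σ = 1·12 + 2·11 + 3·10 + 4·9 + 5·8 + 6·7 + 7·6 + 8·5 + 9·4 + 10·3 + 11·2 + 12·1 = 364.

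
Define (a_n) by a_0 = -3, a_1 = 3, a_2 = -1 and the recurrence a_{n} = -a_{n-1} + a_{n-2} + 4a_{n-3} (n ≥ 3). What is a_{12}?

714

The ordinary generating function has denominator 1 + z - z^2 - 4z^3.
Iterating the recurrence: a_0,…,a_{12} = -3, 3, -1, -8, 19, -31, 18, 27, -133, 232, -257, -43, 714.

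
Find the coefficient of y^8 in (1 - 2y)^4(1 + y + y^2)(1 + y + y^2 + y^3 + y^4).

8

(1 - 2y)^4 has coefficients 1,-8,24,-32,16 for degrees 0…4.
(1 + y + y^2) has coefficients 1,1,1,0,0,0,0,0,0 for degrees 0…8.
Finally multiplying by (1 + y + y^2 + y^3 + y^4), the product of all factors after the first has coefficients 1,2,3,3,3,2,1,0,0 for degrees 0…8.
[y^8] = 1·0 − 8·0 + 24·1 − 32·2 + 16·3 = 8.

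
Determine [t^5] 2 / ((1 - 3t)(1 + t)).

Partial fractions give a closed form: a_n = (3/2)·3^n + (1/2)·(-1)^n.
At n = 5: a_5 = 364.

364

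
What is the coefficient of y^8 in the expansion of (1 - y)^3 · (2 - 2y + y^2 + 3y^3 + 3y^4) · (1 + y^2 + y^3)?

(1 - y)^3 has coefficients 1,-3,3,-1 for degrees 0…3.
(2 - 2y + y^2 + 3y^3 + 3y^4) has coefficients 2,-2,1,3,3,0,0,0,0 for degrees 0…8.
Finally multiplying by (1 + y^2 + y^3), the product of all factors after the first has coefficients 2,-2,3,3,2,4,6,3,0 for degrees 0…8.
[y^8] = 1·0 − 3·3 + 3·6 − 1·4 = 5.

5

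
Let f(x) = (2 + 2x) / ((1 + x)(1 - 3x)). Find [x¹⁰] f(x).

118098

Partial fractions give a closed form: a_n = (2)·3^n.
At n = 10: a_10 = 118098.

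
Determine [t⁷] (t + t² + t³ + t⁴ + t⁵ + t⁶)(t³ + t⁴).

2

(t + t² + t³ + t⁴ + t⁵ + t⁶) has coefficients 0,1,1,1,1,1,1 for degrees 0…6.
(t³ + t⁴) has coefficients 0,0,0,1,1,0,0,0 for degrees 0…7.
[t⁷] = 1·0 + 1·0 + 1·1 + 1·1 + 1·0 + 1·0 = 2.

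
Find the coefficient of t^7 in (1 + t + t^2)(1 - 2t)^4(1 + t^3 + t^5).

(1 + t + t^2) has coefficients 1,1,1 for degrees 0…2.
(1 - 2t)^4 has coefficients 1,-8,24,-32,16,0,0,0 for degrees 0…7.
Finally multiplying by (1 + t^3 + t^5), the product of all factors after the first has coefficients 1,-8,24,-31,8,25,-40,40 for degrees 0…7.
[t^7] = 1·40 + 1·(-40) + 1·25 = 25.

25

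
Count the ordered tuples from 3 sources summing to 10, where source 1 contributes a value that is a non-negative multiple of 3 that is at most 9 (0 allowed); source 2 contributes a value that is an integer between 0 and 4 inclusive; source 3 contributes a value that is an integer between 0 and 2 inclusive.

The generating function for the choices is (1 + x^3 + x^6 + x^9)·(1 + x + x^2 + x^3 + x^4)·(1 + x + x^2); the count is [x^10].
(1 + x^3 + x^6 + x^9) has coefficients 1,0,0,1,0,0,1,0,0,1 for degrees 0…9.
(1 + x + x^2 + x^3 + x^4) has coefficients 1,1,1,1,1,0,0,0,0,0,0 for degrees 0…10.
Finally multiplying by (1 + x + x^2), the product of all factors after the first has coefficients 1,2,3,3,3,2,1,0,0,0,0 for degrees 0…10.
[x^10] = 1·0 + 1·0 + 1·3 + 1·2 = 5.

5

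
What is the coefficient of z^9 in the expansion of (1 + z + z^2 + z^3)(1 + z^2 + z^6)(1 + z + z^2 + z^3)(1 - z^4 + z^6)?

(1 + z + z^2 + z^3) has coefficients 1,1,1,1 for degrees 0…3.
(1 + z^2 + z^6) has coefficients 1,0,1,0,0,0,1,0,0,0 for degrees 0…9.
Multiplying by (1 + z + z^2 + z^3) gives running coefficients 1,1,2,2,1,1,1,1,1,1 for degrees 0…9.
Finally multiplying by (1 - z^4 + z^6), the product of all factors after the first has coefficients 1,1,2,2,0,0,0,0,2,2 for degrees 0…9.
[z^9] = 1·2 + 1·2 + 1·0 + 1·0 = 4.

4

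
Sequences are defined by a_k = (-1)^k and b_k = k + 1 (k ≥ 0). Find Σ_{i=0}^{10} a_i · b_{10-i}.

The convolution is the t^10 coefficient of A(t)B(t).
Σ = 1·11 − 1·10 + 1·9 − 1·8 + 1·7 − 1·6 + 1·5 − 1·4 + 1·3 − 1·2 + 1·1 = 6.

6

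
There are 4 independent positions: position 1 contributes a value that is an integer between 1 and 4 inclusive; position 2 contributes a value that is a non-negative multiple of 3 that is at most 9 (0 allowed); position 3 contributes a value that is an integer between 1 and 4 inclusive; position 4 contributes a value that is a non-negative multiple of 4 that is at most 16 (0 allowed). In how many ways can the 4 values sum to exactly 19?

The generating function for the choices is (x + x^2 + x^3 + x^4)·(1 + x^3 + x^6 + x^9)·(x + x^2 + x^3 + x^4)·(1 + x^4 + x^8 + x^12 + x^16); the count is [x^19].
(x + x^2 + x^3 + x^4) has coefficients 0,1,1,1,1 for degrees 0…4.
(1 + x^3 + x^6 + x^9) has coefficients 1,0,0,1,0,0,1,0,0,1,0,0,0,0,0,0,0,0,0,0 for degrees 0…19.
Multiplying by (x + x^2 + x^3 + x^4) gives running coefficients 0,1,1,1,2,1,1,2,1,1,2,1,1,1,0,0,0,0,0,0 for degrees 0…19.
Finally multiplying by (1 + x^4 + x^8 + x^12 + x^16), the product of all factors after the first has coefficients 0,1,1,1,2,2,2,3,3,3,4,4,4,4,4,4,4,4,4,4 for degrees 0…19.
[x^19] = 1·4 + 1·4 + 1·4 + 1·4 = 16.

16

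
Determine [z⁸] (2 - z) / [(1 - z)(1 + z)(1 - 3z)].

Partial fractions give a closed form: a_n = (-1/4)·1^n + (3/8)·(-1)^n + (15/8)·3^n.
At n = 8: a_8 = 12302.

12302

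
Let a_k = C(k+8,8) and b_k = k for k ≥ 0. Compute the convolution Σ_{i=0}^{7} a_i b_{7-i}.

This is [x^7] in the product of the two ordinary generating functions.
Σ = 1·7 + 9·6 + 45·5 + 165·4 + 495·3 + 1287·2 + 3003·1 + 6435·0 = 8008.

8008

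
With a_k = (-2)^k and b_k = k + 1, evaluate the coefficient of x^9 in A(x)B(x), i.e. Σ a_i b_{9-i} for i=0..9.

This is [x^9] in the product of the two ordinary generating functions.
Σ = 1·10 − 2·9 + 4·8 − 8·7 + 16·6 − 32·5 + 64·4 − 128·3 + 256·2 − 512·1 = -224.

-224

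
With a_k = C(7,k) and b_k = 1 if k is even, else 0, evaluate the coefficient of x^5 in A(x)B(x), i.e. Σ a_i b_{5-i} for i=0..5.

This is [x^5] in the product of the two ordinary generating functions.
Σ = 1·0 + 7·1 + 21·0 + 35·1 + 35·0 + 21·1 = 63.

63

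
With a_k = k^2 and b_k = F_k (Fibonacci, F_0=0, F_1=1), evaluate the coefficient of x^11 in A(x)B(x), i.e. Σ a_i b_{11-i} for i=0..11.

This is [x^11] in the product of the two ordinary generating functions.
Σ = 0·89 + 1·55 + 4·34 + 9·21 + 16·13 + 25·8 + 36·5 + 49·3 + 64·2 + 81·1 + 100·1 + 121·0 = 1424.

1424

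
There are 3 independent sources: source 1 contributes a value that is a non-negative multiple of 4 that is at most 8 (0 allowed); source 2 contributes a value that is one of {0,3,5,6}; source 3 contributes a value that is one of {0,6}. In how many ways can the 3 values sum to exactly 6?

The generating function for the choices is (1 + z^4 + z^8)·(1 + z^3 + z^5 + z^6)·(1 + z^6); the count is [z^6].
(1 + z^4 + z^8) has coefficients 1,0,0,0,1,0,0 for degrees 0…6.
(1 + z^3 + z^5 + z^6) has coefficients 1,0,0,1,0,1,1 for degrees 0…6.
Finally multiplying by (1 + z^6), the product of all factors after the first has coefficients 1,0,0,1,0,1,2 for degrees 0…6.
[z^6] = 1·2 + 1·0 = 2.

2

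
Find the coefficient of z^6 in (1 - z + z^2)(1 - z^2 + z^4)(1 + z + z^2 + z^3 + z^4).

1

(1 - z + z^2) has coefficients 1,-1,1 for degrees 0…2.
(1 - z^2 + z^4) has coefficients 1,0,-1,0,1,0,0 for degrees 0…6.
Finally multiplying by (1 + z + z^2 + z^3 + z^4), the product of all factors after the first has coefficients 1,1,0,0,1,0,0 for degrees 0…6.
[z^6] = 1·0 − 1·0 + 1·1 = 1.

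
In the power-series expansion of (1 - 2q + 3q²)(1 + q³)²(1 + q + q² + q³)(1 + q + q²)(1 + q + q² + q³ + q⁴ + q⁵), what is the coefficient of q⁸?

58

(1 - 2q + 3q²) has coefficients 1,-2,3 for degrees 0…2.
(1 + q³)² has coefficients 1,0,0,2,0,0,1,0,0 for degrees 0…8.
Multiplying by (1 + q + q² + q³) gives running coefficients 1,1,1,3,2,2,3,1,1 for degrees 0…8.
Multiplying by (1 + q + q²) gives running coefficients 1,2,3,5,6,7,7,6,5 for degrees 0…8.
Finally multiplying by (1 + q + q² + q³ + q⁴ + q⁵), the product of all factors after the first has coefficients 1,3,6,11,17,24,30,34,36 for degrees 0…8.
[q⁸] = 1·36 − 2·34 + 3·30 = 58.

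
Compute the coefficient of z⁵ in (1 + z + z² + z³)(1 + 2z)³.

20

(1 + z + z² + z³) has coefficients 1,1,1,1 for degrees 0…3.
(1 + 2z)³ has coefficients 1,6,12,8,0,0 for degrees 0…5.
[z⁵] = 1·0 + 1·0 + 1·8 + 1·12 = 20.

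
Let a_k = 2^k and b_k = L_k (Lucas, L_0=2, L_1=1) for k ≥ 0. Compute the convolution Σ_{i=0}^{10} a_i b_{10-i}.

5623

This is [x^10] in the product of the two ordinary generating functions.
Σ = 1·123 + 2·76 + 4·47 + 8·29 + 16·18 + 32·11 + 64·7 + 128·4 + 256·3 + 512·1 + 1024·2 = 5623.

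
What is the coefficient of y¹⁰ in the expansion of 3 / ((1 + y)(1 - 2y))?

Partial fractions give a closed form: a_n = (1)·(-1)^n + (2)·2^n.
At n = 10: a_10 = 2049.

2049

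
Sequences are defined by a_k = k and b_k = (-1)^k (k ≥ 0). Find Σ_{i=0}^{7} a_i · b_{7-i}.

This is [x^7] in the product of the two ordinary generating functions.
Σ = 0·(-1) + 1·1 + 2·(-1) + 3·1 + 4·(-1) + 5·1 + 6·(-1) + 7·1 = 4.

4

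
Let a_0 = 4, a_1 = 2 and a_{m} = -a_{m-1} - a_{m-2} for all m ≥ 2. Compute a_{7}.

2

The ordinary generating function has denominator 1 + t + t^2.
Iterating the recurrence: a_0,…,a_{7} = 4, 2, -6, 4, 2, -6, 4, 2.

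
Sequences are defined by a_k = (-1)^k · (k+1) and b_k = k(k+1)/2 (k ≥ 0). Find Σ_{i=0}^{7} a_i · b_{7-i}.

10

This is [x^7] in the product of the two ordinary generating functions.
Σ = 1·28 − 2·21 + 3·15 − 4·10 + 5·6 − 6·3 + 7·1 − 8·0 = 10.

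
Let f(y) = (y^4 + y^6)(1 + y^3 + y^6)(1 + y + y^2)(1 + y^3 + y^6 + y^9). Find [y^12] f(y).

6

(y^4 + y^6) has coefficients 0,0,0,0,1,0,1 for degrees 0…6.
(1 + y^3 + y^6) has coefficients 1,0,0,1,0,0,1,0,0,0,0,0,0 for degrees 0…12.
Multiplying by (1 + y + y^2) gives running coefficients 1,1,1,1,1,1,1,1,1,0,0,0,0 for degrees 0…12.
Finally multiplying by (1 + y^3 + y^6 + y^9), the product of all factors after the first has coefficients 1,1,1,2,2,2,3,3,3,3,3,3,2 for degrees 0…12.
[y^12] = 1·3 + 1·3 = 6.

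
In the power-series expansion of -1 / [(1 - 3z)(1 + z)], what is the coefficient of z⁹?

The denominator gives the recurrence a_n = 2a_(n−1) + 3a_(n−2) for n ≥ 2; the numerator fixes a_0 = -1, a_1 = -2.
Iterating: -1, -2, -7, -20, -61, -182, -547, -1640, -4921, -14762, so a_9 = -14762.

-14762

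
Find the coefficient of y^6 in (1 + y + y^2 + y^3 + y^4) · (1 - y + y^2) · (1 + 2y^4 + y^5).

3

(1 + y + y^2 + y^3 + y^4) has coefficients 1,1,1,1,1 for degrees 0…4.
(1 - y + y^2) has coefficients 1,-1,1,0,0,0,0 for degrees 0…6.
Finally multiplying by (1 + 2y^4 + y^5), the product of all factors after the first has coefficients 1,-1,1,0,2,-1,1 for degrees 0…6.
[y^6] = 1·1 + 1·(-1) + 1·2 + 1·0 + 1·1 = 3.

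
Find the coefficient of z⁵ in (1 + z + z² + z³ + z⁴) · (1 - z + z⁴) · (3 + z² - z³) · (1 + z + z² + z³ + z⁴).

(1 + z + z² + z³ + z⁴) has coefficients 1,1,1,1,1 for degrees 0…4.
(1 - z + z⁴) has coefficients 1,-1,0,0,1,0 for degrees 0…5.
Multiplying by (3 + z² - z³) gives running coefficients 3,-3,1,-2,4,0 for degrees 0…5.
Finally multiplying by (1 + z + z² + z³ + z⁴), the product of all factors after the first has coefficients 3,0,1,-1,3,0 for degrees 0…5.
[z⁵] = 1·0 + 1·3 + 1·(-1) + 1·1 + 1·0 = 3.

3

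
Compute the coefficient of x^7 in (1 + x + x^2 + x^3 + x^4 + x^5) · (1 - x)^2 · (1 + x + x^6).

(1 + x + x^2 + x^3 + x^4 + x^5) has coefficients 1,1,1,1,1,1 for degrees 0…5.
(1 - x)^2 has coefficients 1,-2,1,0,0,0,0,0 for degrees 0…7.
Finally multiplying by (1 + x + x^6), the product of all factors after the first has coefficients 1,-1,-1,1,0,0,1,-2 for degrees 0…7.
[x^7] = 1·(-2) + 1·1 + 1·0 + 1·0 + 1·1 + 1·(-1) = -1.

-1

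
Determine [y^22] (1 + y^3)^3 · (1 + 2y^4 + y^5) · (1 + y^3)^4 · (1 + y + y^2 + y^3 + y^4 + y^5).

120

(1 + y^3)^3 has coefficients 1,0,0,3,0,0,3,0,0,1 for degrees 0…9.
(1 + 2y^4 + y^5) has coefficients 1,0,0,0,2,1,0,0,0,0,0,0,0,0,0,0,0,0,0,0,0,0,0 for degrees 0…22.
Multiplying by (1 + y^3)^4 gives running coefficients 1,0,0,4,2,1,6,8,4,4,12,6,1,8,4,0,2,1,0,0,0,0,0 for degrees 0…22.
Finally multiplying by (1 + y + y^2 + y^3 + y^4 + y^5), the product of all factors after the first has coefficients 1,1,1,5,7,8,13,21,25,25,35,40,35,35,35,31,21,16,15,7,3,3,1 for degrees 0…22.
[y^22] = 1·1 + 3·7 + 3·21 + 1·35 = 120.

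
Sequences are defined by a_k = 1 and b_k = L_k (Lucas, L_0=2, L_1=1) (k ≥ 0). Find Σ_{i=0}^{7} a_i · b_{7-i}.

Write out a_i and b_{7-i} for i = 0,…,7 and sum the products.
Σ = 1·29 + 1·18 + 1·11 + 1·7 + 1·4 + 1·3 + 1·1 + 1·2 = 75.

75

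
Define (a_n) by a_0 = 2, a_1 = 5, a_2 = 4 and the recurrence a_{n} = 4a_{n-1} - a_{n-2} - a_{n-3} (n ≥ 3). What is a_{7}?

The ordinary generating function has denominator 1 - 4t + t^2 + t^3.
Iterating the recurrence: a_0,…,a_{7} = 2, 5, 4, 9, 27, 95, 344, 1254.

1254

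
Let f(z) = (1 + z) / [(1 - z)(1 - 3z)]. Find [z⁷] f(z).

4373

Partial fractions give a closed form: a_n = (-1)·1^n + (2)·3^n.
At n = 7: a_7 = 4373.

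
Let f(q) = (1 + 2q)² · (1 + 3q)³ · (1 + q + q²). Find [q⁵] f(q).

495

(1 + 2q)² has coefficients 1,4,4 for degrees 0…2.
(1 + 3q)³ has coefficients 1,9,27,27,0,0 for degrees 0…5.
Finally multiplying by (1 + q + q²), the product of all factors after the first has coefficients 1,10,37,63,54,27 for degrees 0…5.
[q⁵] = 1·27 + 4·54 + 4·63 = 495.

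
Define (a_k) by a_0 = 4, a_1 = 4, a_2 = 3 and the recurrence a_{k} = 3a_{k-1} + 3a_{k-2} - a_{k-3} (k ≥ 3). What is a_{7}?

2989

The ordinary generating function has denominator 1 - 3y - 3y^2 + y^3.
Iterating the recurrence: a_0,…,a_{7} = 4, 4, 3, 17, 56, 216, 799, 2989.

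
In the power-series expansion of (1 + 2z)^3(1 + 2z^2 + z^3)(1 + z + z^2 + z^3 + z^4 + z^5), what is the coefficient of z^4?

(1 + 2z)^3 has coefficients 1,6,12,8 for degrees 0…3.
(1 + 2z^2 + z^3) has coefficients 1,0,2,1,0 for degrees 0…4.
Finally multiplying by (1 + z + z^2 + z^3 + z^4 + z^5), the product of all factors after the first has coefficients 1,1,3,4,4 for degrees 0…4.
[z^4] = 1·4 + 6·4 + 12·3 + 8·1 = 72.

72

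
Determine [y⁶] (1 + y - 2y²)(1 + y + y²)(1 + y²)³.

-5

(1 + y - 2y²) has coefficients 1,1,-2 for degrees 0…2.
(1 + y + y²) has coefficients 1,1,1,0,0,0,0 for degrees 0…6.
Finally multiplying by (1 + y²)³, the product of all factors after the first has coefficients 1,1,4,3,6,3,4 for degrees 0…6.
[y⁶] = 1·4 + 1·3 − 2·6 = -5.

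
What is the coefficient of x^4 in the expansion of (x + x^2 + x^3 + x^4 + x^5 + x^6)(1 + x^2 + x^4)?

2

(x + x^2 + x^3 + x^4 + x^5 + x^6) has coefficients 0,1,1,1,1 for degrees 0…4.
(1 + x^2 + x^4) has coefficients 1,0,1,0,1 for degrees 0…4.
[x^4] = 1·0 + 1·1 + 1·0 + 1·1 = 2.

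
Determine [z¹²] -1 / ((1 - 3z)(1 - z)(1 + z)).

-597871

Partial fractions give a closed form: a_n = (-9/8)·3^n + (1/4)·1^n + (-1/8)·(-1)^n.
At n = 12: a_12 = -597871.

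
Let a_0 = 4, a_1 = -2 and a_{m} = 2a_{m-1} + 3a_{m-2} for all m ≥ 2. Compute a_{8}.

3284

The ordinary generating function has denominator 1 - 2y - 3y^2.
Iterating the recurrence: a_0,…,a_{8} = 4, -2, 8, 10, 44, 118, 368, 1090, 3284.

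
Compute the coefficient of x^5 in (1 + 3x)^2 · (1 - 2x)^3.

-72

(1 + 3x)^2 has coefficients 1,6,9 for degrees 0…2.
(1 - 2x)^3 has coefficients 1,-6,12,-8,0,0 for degrees 0…5.
[x^5] = 1·0 + 6·0 + 9·(-8) = -72.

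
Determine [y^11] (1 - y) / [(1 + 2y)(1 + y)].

-6142

Partial fractions give a closed form: a_n = (3)·(-2)^n + (-2)·(-1)^n.
At n = 11: a_11 = -6142.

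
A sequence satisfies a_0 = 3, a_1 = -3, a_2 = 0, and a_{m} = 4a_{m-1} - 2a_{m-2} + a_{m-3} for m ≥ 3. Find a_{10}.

The ordinary generating function has denominator 1 - 4q + 2q^2 - q^3.
Iterating the recurrence: a_0,…,a_{10} = 3, -3, 0, 9, 33, 114, 399, 1401, 4920, 17277, 60669.

60669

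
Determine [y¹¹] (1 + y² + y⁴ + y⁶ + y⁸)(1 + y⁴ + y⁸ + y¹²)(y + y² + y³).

5

(1 + y² + y⁴ + y⁶ + y⁸) has coefficients 1,0,1,0,1,0,1,0,1 for degrees 0…8.
(1 + y⁴ + y⁸ + y¹²) has coefficients 1,0,0,0,1,0,0,0,1,0,0,0 for degrees 0…11.
Finally multiplying by (y + y² + y³), the product of all factors after the first has coefficients 0,1,1,1,0,1,1,1,0,1,1,1 for degrees 0…11.
[y¹¹] = 1·1 + 1·1 + 1·1 + 1·1 + 1·1 = 5.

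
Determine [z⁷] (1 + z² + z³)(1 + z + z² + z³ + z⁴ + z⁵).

(1 + z² + z³) has coefficients 1,0,1,1 for degrees 0…3.
(1 + z + z² + z³ + z⁴ + z⁵) has coefficients 1,1,1,1,1,1,0,0 for degrees 0…7.
[z⁷] = 1·0 + 1·1 + 1·1 = 2.

2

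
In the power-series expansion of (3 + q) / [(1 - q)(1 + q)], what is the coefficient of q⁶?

3

Partial fractions give a closed form: a_n = (2)·1^n + (1)·(-1)^n.
At n = 6: a_6 = 3.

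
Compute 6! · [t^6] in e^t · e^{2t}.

The EGF product rule gives c_6 = Σ_{k_1+k_2=6} C(6; k_1,k_2) · ∏ g_i(k_i), where e^t gives (1)^k; e^{2t} gives (2)^k.
g_1(k) for k = 0…6: 1, 1, 1, 1, 1, 1, 1.
g_2(k) for k = 0…6: 1, 2, 4, 8, 16, 32, 64.
c_6 = Σ_k C(6,k)·g_1(k)·g_2(6−k) = 1·1·64 + 6·1·32 + 15·1·16 + 20·1·8 + 15·1·4 + 6·1·2 + 1·1·1 = 64 + 192 + 240 + 160 + 60 + 12 + 1 = 729.

729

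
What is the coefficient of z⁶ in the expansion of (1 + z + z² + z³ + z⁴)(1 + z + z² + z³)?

2

(1 + z + z² + z³ + z⁴) has coefficients 1,1,1,1,1 for degrees 0…4.
(1 + z + z² + z³) has coefficients 1,1,1,1,0,0,0 for degrees 0…6.
[z⁶] = 1·0 + 1·0 + 1·0 + 1·1 + 1·1 = 2.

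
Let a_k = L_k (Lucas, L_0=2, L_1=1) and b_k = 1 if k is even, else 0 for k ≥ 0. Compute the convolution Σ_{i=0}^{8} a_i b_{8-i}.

77

Write out a_i and b_{8-i} for i = 0,…,8 and sum the products.
Σ = 2·1 + 1·0 + 3·1 + 4·0 + 7·1 + 11·0 + 18·1 + 29·0 + 47·1 = 77.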